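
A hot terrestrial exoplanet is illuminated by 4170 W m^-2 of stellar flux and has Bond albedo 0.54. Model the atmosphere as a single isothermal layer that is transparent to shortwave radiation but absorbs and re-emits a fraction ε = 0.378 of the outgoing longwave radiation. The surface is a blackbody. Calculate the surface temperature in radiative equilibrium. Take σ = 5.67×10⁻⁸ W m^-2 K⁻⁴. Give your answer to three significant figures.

320 K

Effective emission temperature (TOA balance): σT_e⁴ = S(1−α)/4 = 479.5 W m^-2 → T_e = 303.3 K.
The surface balance (absorbed SW + ε·downward IR = σT_s⁴) with T_a⁴ = T_s⁴/2 reduces to T_s = T_e·[2/(2−ε)]^¼ = 319.6 K.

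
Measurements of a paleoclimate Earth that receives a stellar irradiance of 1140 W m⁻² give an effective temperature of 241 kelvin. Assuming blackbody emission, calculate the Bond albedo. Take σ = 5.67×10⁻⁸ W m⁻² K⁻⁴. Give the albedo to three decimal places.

Rearranging the radiative balance, α = 1 − 4σT⁴/S.
4σT⁴ = 4·5.67×10⁻⁸·(241)⁴ = 765.1 W m⁻².
1−α = 765.1/1140 = 0.6711, so α = 0.3289.

0.329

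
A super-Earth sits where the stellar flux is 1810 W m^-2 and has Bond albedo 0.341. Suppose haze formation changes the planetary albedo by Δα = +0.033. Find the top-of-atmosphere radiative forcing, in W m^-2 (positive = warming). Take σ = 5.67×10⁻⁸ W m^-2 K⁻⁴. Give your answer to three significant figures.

TOA radiative forcing: ΔF = −S·Δα/4 = −1810·(+0.033)/4 = -14.93 W m^-2.

-14.9 W m^-2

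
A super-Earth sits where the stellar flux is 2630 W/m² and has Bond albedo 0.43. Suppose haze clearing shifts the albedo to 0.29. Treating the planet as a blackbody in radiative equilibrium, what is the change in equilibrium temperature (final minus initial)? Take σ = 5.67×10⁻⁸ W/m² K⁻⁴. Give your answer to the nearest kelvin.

16 K

Before: T₁ = [2630·0.57/(4σ)]^(1/4) = 285.1 K.
After:  T₂ = [2630·0.71/(4σ)]^(1/4) = 301.2 K.
Change: 301.2 − 285.1 = 16.09 K.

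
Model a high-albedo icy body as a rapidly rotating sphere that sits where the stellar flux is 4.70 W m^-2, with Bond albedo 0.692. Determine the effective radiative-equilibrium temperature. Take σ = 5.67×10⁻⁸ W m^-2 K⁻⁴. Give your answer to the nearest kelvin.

50 kelvin

Absorbed flux (global mean): S(1−α)/4 = 4.700·0.308/4 = 0.3619 W m^-2.
Balancing against σT⁴: T = (0.3619/5.67×10⁻⁸)^(1/4) = 50.26 K.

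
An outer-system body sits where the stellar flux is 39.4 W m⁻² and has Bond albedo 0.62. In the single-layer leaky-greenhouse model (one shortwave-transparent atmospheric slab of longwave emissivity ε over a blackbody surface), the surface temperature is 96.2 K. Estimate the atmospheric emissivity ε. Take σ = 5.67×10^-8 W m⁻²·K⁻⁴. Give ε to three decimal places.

0.458

TOA balance gives T_e = 90.14 K.
Inverting T_s⁴ = 2T_e⁴/(2−ε): (T_e/T_s)⁴ = 0.7708, so ε = 2(1 − 0.7708) = 0.4584.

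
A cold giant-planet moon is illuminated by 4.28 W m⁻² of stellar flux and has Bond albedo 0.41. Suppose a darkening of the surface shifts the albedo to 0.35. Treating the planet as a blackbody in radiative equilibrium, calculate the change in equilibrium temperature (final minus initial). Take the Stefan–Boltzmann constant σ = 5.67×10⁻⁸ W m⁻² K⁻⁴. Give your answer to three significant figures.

1.42 K

With α = 0.41, T₁ = 57.76 K.
With α = 0.35, T₂ = 59.18 K.
Change: 59.18 − 57.76 = 1.416 K.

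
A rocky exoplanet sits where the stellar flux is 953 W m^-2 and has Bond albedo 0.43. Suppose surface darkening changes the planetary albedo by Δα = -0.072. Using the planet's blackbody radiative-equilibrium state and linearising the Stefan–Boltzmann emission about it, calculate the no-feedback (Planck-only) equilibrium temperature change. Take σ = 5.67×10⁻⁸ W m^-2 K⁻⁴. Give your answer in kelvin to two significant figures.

7.0 K

The baseline emission temperature is T_e = 221.2 K.
TOA radiative forcing: ΔF = −S·Δα/4 = −953.0·(-0.072)/4 = 17.15 W m^-2.
Linearising σT⁴ gives d(σT⁴)/dT = 4σT_e³ = 2.455 W m^-2 per K.
ΔT₀ = ΔF/λ_P = 17.15/2.455 = 6.99 K.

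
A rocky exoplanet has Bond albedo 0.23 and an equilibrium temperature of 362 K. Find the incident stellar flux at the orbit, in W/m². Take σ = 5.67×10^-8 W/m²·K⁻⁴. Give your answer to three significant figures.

5060 W/m²

Invert the energy balance for S: S = 4σT⁴/(1−α).
The emitted flux is σT⁴ = 973.7 W/m².
So S = 4×973.7/(1−0.23) = 5058 W/m².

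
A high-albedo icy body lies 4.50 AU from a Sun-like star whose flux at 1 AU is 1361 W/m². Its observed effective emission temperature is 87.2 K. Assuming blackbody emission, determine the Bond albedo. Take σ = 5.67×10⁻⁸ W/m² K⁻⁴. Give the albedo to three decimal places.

Irradiance scales as 1/d², so S = 1361 W/m² × (1/4.50)² = 67.21 W/m².
From σT⁴ = S(1−α)/4 we invert for α: 1−α = 4σT⁴/S.
4σT⁴ = 4·5.67×10⁻⁸·(87.2)⁴ = 13.11 W/m².
1−α = 13.11/67.21 = 0.1951, so α = 0.8049.

0.805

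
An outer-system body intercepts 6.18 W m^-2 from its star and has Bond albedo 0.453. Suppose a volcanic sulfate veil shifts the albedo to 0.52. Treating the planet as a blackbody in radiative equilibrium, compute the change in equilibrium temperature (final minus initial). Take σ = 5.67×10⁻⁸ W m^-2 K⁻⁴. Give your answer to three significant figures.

-2.00 K

Before: T₁ = [6.180·0.547/(4σ)]^(1/4) = 62.13 K.
With α = 0.52, T₂ = 60.14 K.
Change: 60.14 − 62.13 = -1.997 K.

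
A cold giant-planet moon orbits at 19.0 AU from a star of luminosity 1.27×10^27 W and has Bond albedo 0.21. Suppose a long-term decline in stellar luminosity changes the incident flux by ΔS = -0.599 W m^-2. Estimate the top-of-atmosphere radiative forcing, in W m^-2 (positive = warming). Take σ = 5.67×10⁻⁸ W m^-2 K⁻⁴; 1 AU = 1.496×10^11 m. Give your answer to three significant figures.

Orbital distance: d = 19.0 AU = 2.842×10^12 m.
Flux at the orbit: S = L/(4πd²) = 1.27×10^27/(4π·(2.84×10^12)²) = 12.51 W m^-2.
TOA radiative forcing: ΔF = (1−α)ΔS/4 = 0.79·(-0.599)/4 = -0.1183 W m^-2.

-0.118 W m^-2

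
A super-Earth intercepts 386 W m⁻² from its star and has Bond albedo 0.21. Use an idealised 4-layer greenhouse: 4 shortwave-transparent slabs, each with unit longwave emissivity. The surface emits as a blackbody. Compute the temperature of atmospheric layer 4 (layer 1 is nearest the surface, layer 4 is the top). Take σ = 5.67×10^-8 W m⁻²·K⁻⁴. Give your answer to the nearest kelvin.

The effective emission temperature is T_e = [S(1−α)/(4σ)]^¼ = 191.5 K.
Each opaque layer satisfies 2T_j⁴ = T_{j−1}⁴ + T_{j+1}⁴, giving T_k⁴ = (N+1−k)T_e⁴.
T_4 = (1)^(1/4)·191.5 = 191.5 K.

191 K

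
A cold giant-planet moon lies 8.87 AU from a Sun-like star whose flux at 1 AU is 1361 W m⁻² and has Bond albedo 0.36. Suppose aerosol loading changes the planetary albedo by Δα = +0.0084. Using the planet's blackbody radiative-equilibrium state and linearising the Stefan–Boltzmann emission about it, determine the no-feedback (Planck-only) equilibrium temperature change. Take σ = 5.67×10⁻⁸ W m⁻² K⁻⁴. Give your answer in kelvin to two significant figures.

-0.27 K

Irradiance scales as 1/d², so S = 1361 W m⁻² × (1/8.87)² = 17.30 W m⁻².
Unperturbed T_e = [17.30·(1−0.36)/(4σ)]^¼ = 83.59 K.
The change in absorbed flux is Δ[S(1−α)/4] = −SΔα/4 = -0.03633 W m⁻².
The Planck feedback parameter is 4σT_e³ = 0.1325 W m⁻²/K.
So ΔT₀ = -0.03633/0.1325 = -0.274 K.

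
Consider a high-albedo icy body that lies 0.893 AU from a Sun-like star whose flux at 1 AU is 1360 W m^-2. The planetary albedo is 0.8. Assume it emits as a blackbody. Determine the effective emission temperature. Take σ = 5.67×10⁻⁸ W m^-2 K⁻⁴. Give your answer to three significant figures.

197 K

Irradiance scales as 1/d², so S = 1360 W m^-2 × (1/0.893)² = 1705 W m^-2.
Averaging over the sphere, the absorbed flux is S(1−α)/4 = 85.27 W m^-2.
Balancing against σT⁴: T = (85.27/5.67×10⁻⁸)^(1/4) = 196.9 K.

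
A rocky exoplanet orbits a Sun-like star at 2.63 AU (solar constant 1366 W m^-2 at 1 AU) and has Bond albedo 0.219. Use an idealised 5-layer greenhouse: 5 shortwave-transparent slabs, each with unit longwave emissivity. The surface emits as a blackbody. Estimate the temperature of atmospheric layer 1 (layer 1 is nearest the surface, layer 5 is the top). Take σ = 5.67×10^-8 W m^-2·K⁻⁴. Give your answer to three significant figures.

241 kelvin

By the inverse-square law, S = 1366/2.63² = 197.5 W m^-2.
OLR = S(1−α)/4 = 38.56 W m^-2; the top layer radiates at T_e = 161.5 K.
The net upward flux σT_e⁴ is constant between every pair of levels, so T_k⁴ = (N+1−k)T_e⁴.
With k = 1: T_1 = (5+1−1)^¼·161.5 K = 241.5 K.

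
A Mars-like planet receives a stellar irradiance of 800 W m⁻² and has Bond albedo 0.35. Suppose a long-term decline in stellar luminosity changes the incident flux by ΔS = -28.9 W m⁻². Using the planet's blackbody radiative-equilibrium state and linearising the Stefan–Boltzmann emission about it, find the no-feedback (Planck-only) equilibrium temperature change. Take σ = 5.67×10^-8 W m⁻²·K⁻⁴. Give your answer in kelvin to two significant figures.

The baseline emission temperature is T_e = 218.8 K.
TOA radiative forcing: ΔF = (1−α)ΔS/4 = 0.65·(-28.9)/4 = -4.696 W m⁻².
Planck response: λ_P = 4σT_e³ = 4·5.67×10⁻⁸·(218.8)³ = 2.376 W m⁻²/K.
ΔT₀ = ΔF/λ_P = -4.696/2.376 = -1.98 K.

-2.0 K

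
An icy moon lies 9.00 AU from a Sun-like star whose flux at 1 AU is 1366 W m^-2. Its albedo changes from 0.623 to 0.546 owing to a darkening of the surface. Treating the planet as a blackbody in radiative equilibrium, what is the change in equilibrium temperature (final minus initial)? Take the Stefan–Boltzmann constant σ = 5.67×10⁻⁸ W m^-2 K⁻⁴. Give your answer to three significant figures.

By the inverse-square law, S = 1366/9.00² = 16.86 W m^-2.
Before: T₁ = [16.86·0.377/(4σ)]^(1/4) = 72.76 K.
After:  T₂ = [16.86·0.454/(4σ)]^(1/4) = 76.22 K.
Change: 76.22 − 72.76 = 3.461 K.

3.46 K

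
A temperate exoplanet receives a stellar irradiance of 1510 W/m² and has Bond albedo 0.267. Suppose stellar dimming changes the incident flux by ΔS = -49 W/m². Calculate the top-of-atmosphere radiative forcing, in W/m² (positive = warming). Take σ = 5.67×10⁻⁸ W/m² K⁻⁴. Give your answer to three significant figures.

Only a fraction (1−α) is absorbed and it's spread over 4πR², so ΔF = (1−α)ΔS/4 = -8.979 W/m².

-8.98 W/m²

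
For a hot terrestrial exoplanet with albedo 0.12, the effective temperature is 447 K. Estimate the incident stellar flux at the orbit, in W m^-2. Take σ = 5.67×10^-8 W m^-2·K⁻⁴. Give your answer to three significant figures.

Invert the energy balance for S: S = 4σT⁴/(1−α).
σT⁴ = 5.67×10⁻⁸·(447)⁴ = 2264 W m^-2.
S = 4·2264/0.88 = 10290 W m^-2.

10300 W m^-2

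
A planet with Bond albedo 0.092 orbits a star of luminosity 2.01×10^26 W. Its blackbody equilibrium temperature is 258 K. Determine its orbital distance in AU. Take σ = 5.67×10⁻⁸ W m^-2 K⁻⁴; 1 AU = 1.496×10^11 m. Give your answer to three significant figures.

0.804 AU

Energy balance gives S = 4σT⁴/(1−α) = 1107 W m^-2.
From L = 4πd²S, d = √(2.01×10^26/(4π·1107)) = 1.202×10^11 m = 0.8036 AU.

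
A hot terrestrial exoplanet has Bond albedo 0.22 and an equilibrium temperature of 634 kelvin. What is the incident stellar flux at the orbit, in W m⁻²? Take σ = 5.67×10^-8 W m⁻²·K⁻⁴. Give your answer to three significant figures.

47000 W m⁻²

Invert the energy balance for S: S = 4σT⁴/(1−α).
σT⁴ = 5.67×10⁻⁸·(634)⁴ = 9161 W m⁻².
So S = 4×9161/(1−0.22) = 46980 W m⁻².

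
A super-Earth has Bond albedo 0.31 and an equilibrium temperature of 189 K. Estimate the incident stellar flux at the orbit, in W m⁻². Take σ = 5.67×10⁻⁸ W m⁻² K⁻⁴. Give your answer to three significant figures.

419 W m⁻²

From S(1−α)/4 = σT⁴: S = 4σT⁴/(1−α).
σT⁴ = 5.67×10⁻⁸·(189)⁴ = 72.35 W m⁻².
S = 4·72.35/0.69 = 419.4 W m⁻².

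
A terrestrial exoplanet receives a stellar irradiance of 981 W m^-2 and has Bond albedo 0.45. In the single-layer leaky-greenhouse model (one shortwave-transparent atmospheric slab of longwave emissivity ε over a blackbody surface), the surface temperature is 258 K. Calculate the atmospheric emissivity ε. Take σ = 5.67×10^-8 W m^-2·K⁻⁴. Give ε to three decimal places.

0.926

TOA balance gives T_e = 220.8 K.
Inverting T_s⁴ = 2T_e⁴/(2−ε): (T_e/T_s)⁴ = 0.5369, so ε = 2(1 − 0.5369) = 0.9262.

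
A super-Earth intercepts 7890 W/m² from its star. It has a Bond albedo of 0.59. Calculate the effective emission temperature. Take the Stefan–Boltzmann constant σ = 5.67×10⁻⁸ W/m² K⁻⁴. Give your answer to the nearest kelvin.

346 kelvin

The planet absorbs (1−α)S over its disc πR² and re-emits over 4πR², so the mean absorbed flux is (1−0.59)·7890/4 = 808.7 W/m².
Balancing against σT⁴: T = (808.7/5.67×10⁻⁸)^(1/4) = 345.6 K.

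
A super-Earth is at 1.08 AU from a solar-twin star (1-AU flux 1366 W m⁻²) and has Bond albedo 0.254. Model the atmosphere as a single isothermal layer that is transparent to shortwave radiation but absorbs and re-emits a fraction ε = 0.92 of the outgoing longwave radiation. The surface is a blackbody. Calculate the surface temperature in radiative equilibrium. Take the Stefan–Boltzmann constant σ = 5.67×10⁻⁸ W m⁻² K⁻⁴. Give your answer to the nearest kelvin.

By the inverse-square law, S = 1366/1.08² = 1171 W m⁻².
The planet radiates to space at T_e = [S(1−α)/(4σ)]^(1/4) = 249.1 K.
Surface balance with a leaky layer gives σT_s⁴ = σT_e⁴·2/(2−ε), so T_s = T_e·[2/(2−0.92)]^(1/4) = 290.6 K.

291 kelvin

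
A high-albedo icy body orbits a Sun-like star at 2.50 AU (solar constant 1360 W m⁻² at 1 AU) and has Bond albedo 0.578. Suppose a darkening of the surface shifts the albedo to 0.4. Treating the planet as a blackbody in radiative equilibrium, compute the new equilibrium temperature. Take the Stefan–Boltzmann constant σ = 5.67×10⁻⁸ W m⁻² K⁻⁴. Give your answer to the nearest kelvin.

By the inverse-square law, S = 1360/2.50² = 217.6 W m⁻².
With the new albedo, S(1−α₂)/4 = 32.64 W m⁻², so T₂ = 154.9 K.

155 K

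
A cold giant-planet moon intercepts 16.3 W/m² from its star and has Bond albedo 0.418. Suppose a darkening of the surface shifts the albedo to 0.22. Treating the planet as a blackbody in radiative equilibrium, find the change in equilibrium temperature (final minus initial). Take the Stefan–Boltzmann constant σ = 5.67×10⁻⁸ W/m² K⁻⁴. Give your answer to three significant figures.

Before: T₁ = [16.30·0.582/(4σ)]^(1/4) = 80.42 K.
After:  T₂ = [16.30·0.78/(4σ)]^(1/4) = 86.53 K.
ΔT = T₂ − T₁ = 6.108 K.

6.11 kelvin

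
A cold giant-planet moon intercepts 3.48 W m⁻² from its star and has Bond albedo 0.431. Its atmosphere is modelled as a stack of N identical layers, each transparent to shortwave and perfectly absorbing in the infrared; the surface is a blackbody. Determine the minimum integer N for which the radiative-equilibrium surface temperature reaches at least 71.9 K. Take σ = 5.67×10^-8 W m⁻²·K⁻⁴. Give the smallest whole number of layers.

3

OLR = S(1−α)/4 = 0.4950 W m⁻²; the top layer radiates at T_e = 54.36 K.
Since T_s⁴ = (N+1)T_e⁴, we need N ≥ (T_s/T_e)⁴ − 1 = 2.061.
So N ≥ 2.061; the smallest integer is N = 3.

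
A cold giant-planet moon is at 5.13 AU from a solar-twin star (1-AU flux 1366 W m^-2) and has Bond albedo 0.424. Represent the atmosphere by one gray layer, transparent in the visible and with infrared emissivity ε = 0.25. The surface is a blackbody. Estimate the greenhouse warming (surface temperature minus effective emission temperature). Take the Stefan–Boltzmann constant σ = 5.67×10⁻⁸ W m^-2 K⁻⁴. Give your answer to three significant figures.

3.64 kelvin

Flux at the orbit: S = 1366/(5.13)² = 51.91 W m^-2.
Effective emission temperature (TOA balance): σT_e⁴ = S(1−α)/4 = 7.474 W m^-2 → T_e = 107.2 K.
The surface balance (absorbed SW + ε·downward IR = σT_s⁴) with T_a⁴ = T_s⁴/2 reduces to T_s = T_e·[2/(2−ε)]^¼ = 110.8 K.
T_s − T_e = 110.8 − 107.2 = 3.637 K.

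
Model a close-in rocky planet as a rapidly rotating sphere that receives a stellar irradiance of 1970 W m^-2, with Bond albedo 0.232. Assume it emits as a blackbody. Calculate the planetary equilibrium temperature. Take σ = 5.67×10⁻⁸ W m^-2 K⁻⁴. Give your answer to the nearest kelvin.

Absorbed flux (global mean): S(1−α)/4 = 1970·0.768/4 = 378.2 W m^-2.
Set σT⁴ = 378.2 → T = (378.2/σ)^(1/4) = 285.8 K.

286 kelvin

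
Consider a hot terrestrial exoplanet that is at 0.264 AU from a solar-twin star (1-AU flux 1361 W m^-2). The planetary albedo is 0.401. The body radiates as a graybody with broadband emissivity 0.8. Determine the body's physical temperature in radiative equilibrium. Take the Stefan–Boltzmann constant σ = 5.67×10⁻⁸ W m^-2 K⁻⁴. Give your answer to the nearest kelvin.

504 K

Irradiance scales as 1/d², so S = 1361 W m^-2 × (1/0.264)² = 19530 W m^-2.
The planet absorbs (1−α)S over its disc πR² and re-emits over 4πR², so the mean absorbed flux is (1−0.401)·19530/4 = 2924 W m^-2.
Equating to εσT⁴ with ε = 0.8: T = (2924/0.8σ)^(1/4) = 503.9 K.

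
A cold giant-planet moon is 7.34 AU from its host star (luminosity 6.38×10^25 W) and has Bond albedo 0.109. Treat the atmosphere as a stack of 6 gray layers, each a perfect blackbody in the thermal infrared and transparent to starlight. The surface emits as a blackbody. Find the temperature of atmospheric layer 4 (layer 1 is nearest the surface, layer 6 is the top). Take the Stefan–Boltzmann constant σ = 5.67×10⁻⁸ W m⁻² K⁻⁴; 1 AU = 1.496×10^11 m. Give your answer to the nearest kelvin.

84 kelvin

d = 7.34 × 1.496×10^11 m = 1.098×10^12 m.
Spreading L over a sphere of radius d: S = 6.38×10^25/(4π·1.10×10^12²) = 4.211 W m⁻².
The effective emission temperature is T_e = [S(1−α)/(4σ)]^¼ = 63.77 K.
The net upward flux σT_e⁴ is constant between every pair of levels, so T_k⁴ = (N+1−k)T_e⁴.
T_4 = (3)^(1/4)·63.77 = 83.93 K.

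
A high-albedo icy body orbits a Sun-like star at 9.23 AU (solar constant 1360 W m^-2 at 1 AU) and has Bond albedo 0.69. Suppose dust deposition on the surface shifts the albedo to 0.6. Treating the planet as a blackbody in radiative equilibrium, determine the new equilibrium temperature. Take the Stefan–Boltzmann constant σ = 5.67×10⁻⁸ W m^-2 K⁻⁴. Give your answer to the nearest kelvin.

Irradiance scales as 1/d², so S = 1360 W m^-2 × (1/9.23)² = 15.96 W m^-2.
With the new albedo, S(1−α₂)/4 = 1.596 W m^-2, so T₂ = 72.84 K.

73 K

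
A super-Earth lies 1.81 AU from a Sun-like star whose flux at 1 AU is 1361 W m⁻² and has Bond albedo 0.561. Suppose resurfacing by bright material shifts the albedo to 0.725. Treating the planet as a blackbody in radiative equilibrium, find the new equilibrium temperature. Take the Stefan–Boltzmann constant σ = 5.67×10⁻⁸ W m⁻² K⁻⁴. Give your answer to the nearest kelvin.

Flux at the orbit: S = 1361/(1.81)² = 415.4 W m⁻².
With the new albedo, S(1−α₂)/4 = 28.56 W m⁻², so T₂ = 149.8 K.

150 K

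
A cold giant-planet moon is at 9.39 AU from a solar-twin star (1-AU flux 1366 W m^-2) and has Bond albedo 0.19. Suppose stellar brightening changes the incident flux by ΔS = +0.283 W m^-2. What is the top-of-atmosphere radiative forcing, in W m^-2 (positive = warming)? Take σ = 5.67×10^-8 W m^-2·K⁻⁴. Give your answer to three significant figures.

By the inverse-square law, S = 1366/9.39² = 15.49 W m^-2.
Only a fraction (1−α) is absorbed and it's spread over 4πR², so ΔF = (1−α)ΔS/4 = 0.05731 W m^-2.

0.0573 W m^-2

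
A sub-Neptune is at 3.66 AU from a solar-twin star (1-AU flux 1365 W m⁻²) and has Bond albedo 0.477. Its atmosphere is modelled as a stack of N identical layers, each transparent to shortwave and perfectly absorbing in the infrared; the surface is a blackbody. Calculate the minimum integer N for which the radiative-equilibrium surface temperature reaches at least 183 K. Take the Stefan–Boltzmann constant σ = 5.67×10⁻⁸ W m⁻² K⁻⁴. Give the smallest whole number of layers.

By the inverse-square law, S = 1365/3.66² = 101.9 W m⁻².
OLR = S(1−α)/4 = 13.32 W m⁻²; the top layer radiates at T_e = 123.8 K.
T_s = (N+1)^(1/4)·T_e ≥ 183 K requires N+1 ≥ (T_s/T_e)⁴ = (183/123.8)⁴ = 4.773.
Rounding up, N = 4.

4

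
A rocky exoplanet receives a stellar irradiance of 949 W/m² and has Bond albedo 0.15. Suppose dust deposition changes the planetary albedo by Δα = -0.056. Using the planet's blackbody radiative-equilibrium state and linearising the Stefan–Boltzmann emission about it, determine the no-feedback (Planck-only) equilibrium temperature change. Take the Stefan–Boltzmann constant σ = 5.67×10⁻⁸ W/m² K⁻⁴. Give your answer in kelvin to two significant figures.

4.0 K

Unperturbed T_e = [949.0·(1−0.15)/(4σ)]^¼ = 244.2 K.
TOA radiative forcing: ΔF = −S·Δα/4 = −949.0·(-0.056)/4 = 13.29 W/m².
Linearising σT⁴ gives d(σT⁴)/dT = 4σT_e³ = 3.303 W/m² per K.
Hence the no-feedback warming is ΔF/(4σT_e³) = 4.02 K.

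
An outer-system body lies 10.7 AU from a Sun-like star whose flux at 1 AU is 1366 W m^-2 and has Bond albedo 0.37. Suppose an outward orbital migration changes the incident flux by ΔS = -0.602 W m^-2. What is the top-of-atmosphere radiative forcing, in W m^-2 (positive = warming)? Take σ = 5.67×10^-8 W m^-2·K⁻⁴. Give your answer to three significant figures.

-0.0948 W m^-2

Flux at the orbit: S = 1366/(10.7)² = 11.93 W m^-2.
ΔF = Δ[S(1−α)]/4 = (1−0.37)·-0.602/4 = -0.09481 W m^-2.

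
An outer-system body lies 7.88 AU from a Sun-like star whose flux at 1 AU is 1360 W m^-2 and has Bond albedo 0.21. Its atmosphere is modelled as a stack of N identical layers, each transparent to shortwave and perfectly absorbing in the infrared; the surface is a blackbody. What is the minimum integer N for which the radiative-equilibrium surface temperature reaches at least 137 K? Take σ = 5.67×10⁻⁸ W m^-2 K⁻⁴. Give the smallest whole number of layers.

Flux at the orbit: S = 1360/(7.88)² = 21.90 W m^-2.
Top-of-atmosphere balance: σT_e⁴ = S(1−α)/4 = 4.326 W m^-2 → T_e = 93.46 K.
T_s = (N+1)^(1/4)·T_e ≥ 137 K requires N+1 ≥ (T_s/T_e)⁴ = (137/93.46)⁴ = 4.618.
Rounding up, N = 4.

4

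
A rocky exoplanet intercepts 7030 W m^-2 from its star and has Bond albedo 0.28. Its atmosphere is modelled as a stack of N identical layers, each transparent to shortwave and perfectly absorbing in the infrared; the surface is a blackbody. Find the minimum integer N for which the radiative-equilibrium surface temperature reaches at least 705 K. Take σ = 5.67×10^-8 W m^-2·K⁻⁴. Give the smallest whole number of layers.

11

OLR = S(1−α)/4 = 1265 W m^-2; the top layer radiates at T_e = 386.5 K.
T_s = (N+1)^(1/4)·T_e ≥ 705 K requires N+1 ≥ (T_s/T_e)⁴ = (705/386.5)⁴ = 11.069.
So N ≥ 10.069; the smallest integer is N = 11.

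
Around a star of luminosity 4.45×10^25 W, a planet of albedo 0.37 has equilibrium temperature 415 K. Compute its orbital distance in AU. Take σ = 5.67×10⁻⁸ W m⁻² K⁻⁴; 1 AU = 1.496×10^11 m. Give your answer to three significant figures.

Required flux: S = 4σT⁴/(1−α) = 10680 W m⁻².
From L = 4πd²S, d = √(4.45×10^25/(4π·10680)) = 1.821×10^10 m = 0.1217 AU.

0.122 AU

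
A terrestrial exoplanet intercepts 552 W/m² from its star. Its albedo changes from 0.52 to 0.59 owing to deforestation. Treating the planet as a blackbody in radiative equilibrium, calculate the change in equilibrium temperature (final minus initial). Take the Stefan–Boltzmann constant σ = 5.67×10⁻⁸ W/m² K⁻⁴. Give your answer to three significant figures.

-7.14 K

Before: T₁ = [552.0·0.48/(4σ)]^(1/4) = 184.9 K.
After:  T₂ = [552.0·0.41/(4σ)]^(1/4) = 177.7 K.
ΔT = T₂ − T₁ = -7.144 K.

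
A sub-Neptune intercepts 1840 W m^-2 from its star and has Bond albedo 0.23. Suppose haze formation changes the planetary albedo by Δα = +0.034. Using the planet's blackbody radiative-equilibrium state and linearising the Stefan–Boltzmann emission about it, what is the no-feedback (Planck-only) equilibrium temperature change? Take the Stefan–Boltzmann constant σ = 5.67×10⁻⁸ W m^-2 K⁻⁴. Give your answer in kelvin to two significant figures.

Reference equilibrium: T_e = [S(1−α)/(4σ)]^(1/4) = 281.1 K.
The change in absorbed flux is Δ[S(1−α)/4] = −SΔα/4 = -15.64 W m^-2.
Linearising σT⁴ gives d(σT⁴)/dT = 4σT_e³ = 5.040 W m^-2 per K.
Hence the no-feedback warming is ΔF/(4σT_e³) = -3.10 K.

-3.1 K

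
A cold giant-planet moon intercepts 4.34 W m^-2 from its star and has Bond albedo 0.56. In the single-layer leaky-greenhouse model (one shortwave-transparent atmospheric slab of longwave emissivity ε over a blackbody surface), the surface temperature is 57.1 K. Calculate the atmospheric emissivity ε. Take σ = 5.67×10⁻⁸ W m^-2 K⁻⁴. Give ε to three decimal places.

First, T_e = [4.340·(1−0.56)/(4σ)]^(1/4) = 53.87 K.
Since (2−ε)/2 = (T_e/T_s)⁴ = 0.7921, ε = 0.4159.

0.416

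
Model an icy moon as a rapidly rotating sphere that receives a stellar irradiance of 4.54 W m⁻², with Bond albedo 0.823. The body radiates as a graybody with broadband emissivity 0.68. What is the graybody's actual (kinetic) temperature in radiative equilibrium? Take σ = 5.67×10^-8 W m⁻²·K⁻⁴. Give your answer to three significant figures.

Averaging over the sphere, the absorbed flux is S(1−α)/4 = 0.2009 W m⁻².
Equating to εσT⁴ with ε = 0.68: T = (0.2009/0.68σ)^(1/4) = 47.78 K.

47.8 kelvin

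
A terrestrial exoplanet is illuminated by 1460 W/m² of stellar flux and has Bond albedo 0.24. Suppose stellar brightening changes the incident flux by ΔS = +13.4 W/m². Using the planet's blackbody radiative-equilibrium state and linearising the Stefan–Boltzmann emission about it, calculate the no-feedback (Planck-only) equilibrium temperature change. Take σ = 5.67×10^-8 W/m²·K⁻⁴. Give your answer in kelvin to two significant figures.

Reference equilibrium: T_e = [S(1−α)/(4σ)]^(1/4) = 264.5 K.
ΔF = Δ[S(1−α)]/4 = (1−0.24)·+13.4/4 = 2.546 W/m².
Planck response: λ_P = 4σT_e³ = 4·5.67×10⁻⁸·(264.5)³ = 4.196 W/m²/K.
ΔT₀ = ΔF/λ_P = 2.546/4.196 = 0.607 K.

0.61 K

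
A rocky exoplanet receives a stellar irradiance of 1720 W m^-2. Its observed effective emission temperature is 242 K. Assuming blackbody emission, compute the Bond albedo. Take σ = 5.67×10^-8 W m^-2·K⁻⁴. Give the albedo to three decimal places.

0.548

From σT⁴ = S(1−α)/4 we invert for α: 1−α = 4σT⁴/S.
4σT⁴ = 4·5.67×10⁻⁸·(242)⁴ = 777.9 W m^-2.
Hence α = 1 − 777.9/1720 = 0.5478.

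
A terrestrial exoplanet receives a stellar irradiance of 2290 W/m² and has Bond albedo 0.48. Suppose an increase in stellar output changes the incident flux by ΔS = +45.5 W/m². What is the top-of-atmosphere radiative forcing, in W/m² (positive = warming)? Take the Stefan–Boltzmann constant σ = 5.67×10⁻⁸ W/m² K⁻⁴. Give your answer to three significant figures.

Only a fraction (1−α) is absorbed and it's spread over 4πR², so ΔF = (1−α)ΔS/4 = 5.915 W/m².

5.92 W/m²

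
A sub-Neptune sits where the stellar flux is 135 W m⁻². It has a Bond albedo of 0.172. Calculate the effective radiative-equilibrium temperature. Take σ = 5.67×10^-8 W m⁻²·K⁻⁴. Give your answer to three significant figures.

Averaging over the sphere, the absorbed flux is S(1−α)/4 = 27.95 W m⁻².
Set σT⁴ = 27.95 → T = (27.95/σ)^(1/4) = 149.0 K.

149 K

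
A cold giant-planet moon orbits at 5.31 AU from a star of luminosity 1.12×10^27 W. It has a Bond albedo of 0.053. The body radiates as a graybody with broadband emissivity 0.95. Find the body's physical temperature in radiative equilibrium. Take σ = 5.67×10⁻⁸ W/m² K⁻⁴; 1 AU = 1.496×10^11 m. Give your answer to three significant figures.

158 K

Orbital distance: d = 5.31 AU = 7.944×10^11 m.
S = L/(4πd²) = 141.2 W/m².
The planet absorbs (1−α)S over its disc πR² and re-emits over 4πR², so the mean absorbed flux is (1−0.053)·141.2/4 = 33.44 W/m².
Radiative balance εσT⁴ = 33.44 gives T = [33.44/(0.95·σ)]^(1/4) = 157.8 K.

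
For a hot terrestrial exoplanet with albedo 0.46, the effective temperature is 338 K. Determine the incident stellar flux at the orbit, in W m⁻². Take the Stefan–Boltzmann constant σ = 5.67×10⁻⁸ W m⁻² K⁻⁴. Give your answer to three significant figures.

5480 W m⁻²

From S(1−α)/4 = σT⁴: S = 4σT⁴/(1−α).
σT⁴ = 5.67×10⁻⁸·(338)⁴ = 740.0 W m⁻².
So S = 4×740.0/(1−0.46) = 5482 W m⁻².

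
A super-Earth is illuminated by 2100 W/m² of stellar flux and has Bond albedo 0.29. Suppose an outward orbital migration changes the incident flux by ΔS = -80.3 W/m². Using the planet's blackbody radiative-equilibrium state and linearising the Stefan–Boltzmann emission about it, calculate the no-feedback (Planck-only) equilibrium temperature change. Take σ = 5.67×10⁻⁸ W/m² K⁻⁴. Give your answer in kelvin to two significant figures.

-2.7 K

Unperturbed T_e = [2100·(1−0.29)/(4σ)]^¼ = 284.7 K.
ΔF = Δ[S(1−α)]/4 = (1−0.29)·-80.3/4 = -14.25 W/m².
The Planck feedback parameter is 4σT_e³ = 5.236 W/m²/K.
So ΔT₀ = -14.25/5.236 = -2.72 K.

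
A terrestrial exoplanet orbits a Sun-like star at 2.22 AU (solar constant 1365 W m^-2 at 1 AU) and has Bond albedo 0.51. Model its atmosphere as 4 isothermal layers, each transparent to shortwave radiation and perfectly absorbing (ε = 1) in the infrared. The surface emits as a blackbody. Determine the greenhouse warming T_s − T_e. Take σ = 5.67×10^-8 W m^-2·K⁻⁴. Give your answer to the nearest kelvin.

77 K

Irradiance scales as 1/d², so S = 1365 W m^-2 × (1/2.22)² = 277.0 W m^-2.
Top-of-atmosphere balance: σT_e⁴ = S(1−α)/4 = 33.93 W m^-2 → T_e = 156.4 K.
Surface: T_s = (5)^¼·T_e = 233.9 K.
Warming: T_s − T_e = 77.47 K.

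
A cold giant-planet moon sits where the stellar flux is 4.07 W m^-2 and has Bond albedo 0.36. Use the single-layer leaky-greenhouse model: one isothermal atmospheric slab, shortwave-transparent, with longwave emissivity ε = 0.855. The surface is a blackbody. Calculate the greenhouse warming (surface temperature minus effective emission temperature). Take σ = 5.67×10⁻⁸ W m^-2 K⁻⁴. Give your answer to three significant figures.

8.71 kelvin

At the top of the atmosphere, σT_e⁴ = S(1−α)/4 = 0.6512 W m^-2, giving T_e = 58.21 K.
For a single slab of emissivity ε, T_s⁴ = 2T_e⁴/(2−ε); thus T_s = 58.21·(1.747)^(1/4) = 66.93 K.
Greenhouse warming: T_s − T_e = 8.710 K.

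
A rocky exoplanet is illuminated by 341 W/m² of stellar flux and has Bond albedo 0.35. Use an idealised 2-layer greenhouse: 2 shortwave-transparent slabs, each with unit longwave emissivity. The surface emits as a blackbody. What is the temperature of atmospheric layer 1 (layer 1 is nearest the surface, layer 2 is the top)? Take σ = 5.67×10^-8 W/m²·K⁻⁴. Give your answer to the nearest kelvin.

Top-of-atmosphere balance: σT_e⁴ = S(1−α)/4 = 55.41 W/m² → T_e = 176.8 K.
In the N-layer model, layer k (counted from the surface) has T_k = (N+1−k)^(1/4)·T_e.
T_1 = (2)^(1/4)·176.8 = 210.3 K.

210 K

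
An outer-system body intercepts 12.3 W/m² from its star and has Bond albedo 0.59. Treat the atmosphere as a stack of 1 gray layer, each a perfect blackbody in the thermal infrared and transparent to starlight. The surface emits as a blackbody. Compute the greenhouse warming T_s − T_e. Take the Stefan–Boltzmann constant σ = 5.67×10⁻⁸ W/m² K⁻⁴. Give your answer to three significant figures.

Top-of-atmosphere balance: σT_e⁴ = S(1−α)/4 = 1.261 W/m² → T_e = 68.67 K.
T_s = (N+1)^(1/4)·T_e = 81.66 K.
So the greenhouse effect raises the surface by 81.66 − 68.67 = 12.99 K.

13.0 kelvin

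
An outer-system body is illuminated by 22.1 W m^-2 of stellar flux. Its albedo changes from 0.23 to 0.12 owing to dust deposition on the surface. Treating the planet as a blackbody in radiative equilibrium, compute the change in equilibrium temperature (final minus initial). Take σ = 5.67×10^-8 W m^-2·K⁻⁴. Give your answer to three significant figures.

3.16 K

Initial: T₁ = [S(1−0.23)/(4σ)]^(1/4) = 93.07 K.
Final:   T₂ = [S(1−0.12)/(4σ)]^(1/4) = 96.23 K.
Change: 96.23 − 93.07 = 3.159 K.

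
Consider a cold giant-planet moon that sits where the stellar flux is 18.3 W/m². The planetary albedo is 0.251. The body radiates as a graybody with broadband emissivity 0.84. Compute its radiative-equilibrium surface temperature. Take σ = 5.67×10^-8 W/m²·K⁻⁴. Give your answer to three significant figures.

92.1 K

The planet absorbs (1−α)S over its disc πR² and re-emits over 4πR², so the mean absorbed flux is (1−0.251)·18.30/4 = 3.427 W/m².
Equating to εσT⁴ with ε = 0.84: T = (3.427/0.84σ)^(1/4) = 92.10 K.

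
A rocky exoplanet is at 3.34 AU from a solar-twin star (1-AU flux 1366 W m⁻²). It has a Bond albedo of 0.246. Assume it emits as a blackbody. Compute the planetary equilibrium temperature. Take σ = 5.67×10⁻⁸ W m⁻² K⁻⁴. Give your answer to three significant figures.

142 K

Irradiance scales as 1/d², so S = 1366 W m⁻² × (1/3.34)² = 122.4 W m⁻².
Averaging over the sphere, the absorbed flux is S(1−α)/4 = 23.08 W m⁻².
Balancing against σT⁴: T = (23.08/5.67×10⁻⁸)^(1/4) = 142.0 K.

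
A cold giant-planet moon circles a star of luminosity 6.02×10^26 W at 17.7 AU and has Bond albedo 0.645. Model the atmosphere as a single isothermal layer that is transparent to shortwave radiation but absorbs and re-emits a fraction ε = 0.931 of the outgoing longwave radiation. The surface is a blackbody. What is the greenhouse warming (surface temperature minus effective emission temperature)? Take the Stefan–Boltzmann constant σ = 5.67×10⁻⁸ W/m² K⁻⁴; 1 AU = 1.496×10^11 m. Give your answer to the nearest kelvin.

10 K

Orbital distance: d = 17.7 AU = 2.648×10^12 m.
Spreading L over a sphere of radius d: S = 6.02×10^26/(4π·2.65×10^12²) = 6.832 W/m².
At the top of the atmosphere, σT_e⁴ = S(1−α)/4 = 0.6064 W/m², giving T_e = 57.19 K.
Surface balance with a leaky layer gives σT_s⁴ = σT_e⁴·2/(2−ε), so T_s = T_e·[2/(2−0.931)]^(1/4) = 66.88 K.
The atmosphere warms the surface by 9.695 K.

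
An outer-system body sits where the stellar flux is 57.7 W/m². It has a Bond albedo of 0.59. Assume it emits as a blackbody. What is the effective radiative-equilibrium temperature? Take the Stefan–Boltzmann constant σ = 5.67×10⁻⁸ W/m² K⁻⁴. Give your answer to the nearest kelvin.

The planet absorbs (1−α)S over its disc πR² and re-emits over 4πR², so the mean absorbed flux is (1−0.59)·57.70/4 = 5.914 W/m².
In equilibrium σT⁴ equals this, so T = 101.1 K.

101 K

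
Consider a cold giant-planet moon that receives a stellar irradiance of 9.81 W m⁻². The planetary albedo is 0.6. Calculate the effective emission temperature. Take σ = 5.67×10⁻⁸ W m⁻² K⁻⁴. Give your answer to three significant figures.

The planet absorbs (1−α)S over its disc πR² and re-emits over 4πR², so the mean absorbed flux is (1−0.6)·9.810/4 = 0.9810 W m⁻².
Balancing against σT⁴: T = (0.9810/5.67×10⁻⁸)^(1/4) = 64.49 K.

64.5 K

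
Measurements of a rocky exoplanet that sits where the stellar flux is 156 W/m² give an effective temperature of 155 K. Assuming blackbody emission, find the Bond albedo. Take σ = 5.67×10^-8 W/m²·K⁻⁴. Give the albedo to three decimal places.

0.161

From σT⁴ = S(1−α)/4 we invert for α: 1−α = 4σT⁴/S.
σT⁴ = 32.73 W/m², so 4σT⁴ = 130.9 W/m².
1−α = 130.9/156.0 = 0.8392, so α = 0.1608.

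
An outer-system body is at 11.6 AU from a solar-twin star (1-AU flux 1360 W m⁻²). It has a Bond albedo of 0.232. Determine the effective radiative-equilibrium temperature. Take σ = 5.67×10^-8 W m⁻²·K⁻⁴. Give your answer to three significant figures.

76.5 K

By the inverse-square law, S = 1360/11.6² = 10.11 W m⁻².
The planet absorbs (1−α)S over its disc πR² and re-emits over 4πR², so the mean absorbed flux is (1−0.232)·10.11/4 = 1.941 W m⁻².
Balancing against σT⁴: T = (1.941/5.67×10⁻⁸)^(1/4) = 76.49 K.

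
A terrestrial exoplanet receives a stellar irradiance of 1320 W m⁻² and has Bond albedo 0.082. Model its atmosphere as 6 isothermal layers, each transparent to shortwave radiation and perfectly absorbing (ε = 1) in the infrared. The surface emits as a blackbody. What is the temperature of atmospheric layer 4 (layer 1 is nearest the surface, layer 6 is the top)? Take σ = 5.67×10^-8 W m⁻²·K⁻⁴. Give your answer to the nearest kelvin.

The effective emission temperature is T_e = [S(1−α)/(4σ)]^¼ = 270.4 K.
The net upward flux σT_e⁴ is constant between every pair of levels, so T_k⁴ = (N+1−k)T_e⁴.
With k = 4: T_4 = (6+1−4)^¼·270.4 K = 355.8 K.

356 K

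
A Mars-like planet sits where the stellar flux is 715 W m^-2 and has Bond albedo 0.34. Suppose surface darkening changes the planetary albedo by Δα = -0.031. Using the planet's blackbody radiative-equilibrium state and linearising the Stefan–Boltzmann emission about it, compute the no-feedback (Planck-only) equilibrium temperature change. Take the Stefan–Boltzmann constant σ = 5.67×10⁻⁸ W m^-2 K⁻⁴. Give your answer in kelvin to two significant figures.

2.5 K

The baseline emission temperature is T_e = 213.6 K.
TOA radiative forcing: ΔF = −S·Δα/4 = −715.0·(-0.031)/4 = 5.541 W m^-2.
The Planck feedback parameter is 4σT_e³ = 2.210 W m^-2/K.
ΔT₀ = ΔF/λ_P = 5.541/2.210 = 2.51 K.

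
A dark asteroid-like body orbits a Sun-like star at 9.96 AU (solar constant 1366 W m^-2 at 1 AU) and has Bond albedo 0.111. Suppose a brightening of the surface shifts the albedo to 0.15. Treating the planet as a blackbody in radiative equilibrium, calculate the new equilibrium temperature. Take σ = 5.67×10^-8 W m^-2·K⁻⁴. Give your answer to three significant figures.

84.8 K

Flux at the orbit: S = 1366/(9.96)² = 13.77 W m^-2.
New equilibrium: T₂ = [(1−0.15)·13.77/(4σ)]^(1/4) = 84.76 K.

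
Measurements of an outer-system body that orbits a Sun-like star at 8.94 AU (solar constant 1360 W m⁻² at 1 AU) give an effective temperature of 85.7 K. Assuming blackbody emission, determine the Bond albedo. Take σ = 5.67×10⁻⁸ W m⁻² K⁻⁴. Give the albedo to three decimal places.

By the inverse-square law, S = 1360/8.94² = 17.02 W m⁻².
Rearranging the radiative balance, α = 1 − 4σT⁴/S.
σT⁴ = 3.058 W m⁻², so 4σT⁴ = 12.23 W m⁻².
1−α = 12.23/17.02 = 0.7190, so α = 0.2810.

0.281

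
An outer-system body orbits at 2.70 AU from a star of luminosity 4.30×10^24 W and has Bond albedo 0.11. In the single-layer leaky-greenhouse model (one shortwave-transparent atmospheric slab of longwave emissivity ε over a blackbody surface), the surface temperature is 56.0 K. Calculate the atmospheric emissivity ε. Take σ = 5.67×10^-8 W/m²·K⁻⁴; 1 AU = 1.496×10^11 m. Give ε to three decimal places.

d = 2.70 × 1.496×10^11 m = 4.039×10^11 m.
Spreading L over a sphere of radius d: S = 4.30×10^24/(4π·4.04×10^11²) = 2.097 W/m².
Effective temperature: T_e = [S(1−α)/(4σ)]^(1/4) = 53.56 K.
T_s⁴ = T_e⁴·2/(2−ε) → ε = 2 − 2(T_e/T_s)⁴ = 2 − 2·(53.56/56.0)⁴ = 0.3262.

0.326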